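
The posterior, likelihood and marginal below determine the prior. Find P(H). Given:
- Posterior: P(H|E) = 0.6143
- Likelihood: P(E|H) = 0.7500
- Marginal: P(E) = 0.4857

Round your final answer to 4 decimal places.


From Bayes' theorem: P(H|E) = P(E|H) × P(H) / P(E)

Rearranging for P(H):
P(H) = P(H|E) × P(E) / P(E|H)
     = 0.6143 × 0.4857 / 0.7500
     = 0.29836551 / 0.7500
     = 0.3978


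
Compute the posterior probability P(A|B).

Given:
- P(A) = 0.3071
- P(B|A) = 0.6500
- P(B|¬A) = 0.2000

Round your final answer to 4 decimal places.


Bayes' theorem: P(A|B) = P(B|A) × P(A) / P(B)

Step 1: Calculate P(B) using law of total probability
P(B) = P(B|A)P(A) + P(B|¬A)P(¬A)
     = 0.6500 × 0.3071 + 0.2000 × 0.6929
     = 0.19961500 + 0.13858000
     = 0.33819500

Step 2: Apply Bayes' theorem
P(A|B) = P(B|A) × P(A) / P(B)
       = 0.19961500 / 0.33819500
       = 0.5902


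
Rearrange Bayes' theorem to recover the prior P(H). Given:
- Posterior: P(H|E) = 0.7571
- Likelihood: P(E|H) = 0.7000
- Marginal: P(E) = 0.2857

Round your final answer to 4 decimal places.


From Bayes' theorem: P(H|E) = P(E|H) × P(H) / P(E)

Rearranging for P(H):
P(H) = P(H|E) × P(E) / P(E|H)
     = 0.7571 × 0.2857 / 0.7000
     = 0.21630347 / 0.7000
     = 0.3090


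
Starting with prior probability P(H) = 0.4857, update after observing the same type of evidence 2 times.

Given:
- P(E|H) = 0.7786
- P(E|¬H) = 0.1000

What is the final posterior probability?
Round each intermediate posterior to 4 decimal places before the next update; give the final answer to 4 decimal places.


Sequential Bayesian updating:

Initial prior: P(H) = 0.4857

Update 1:
  P(E) = 0.7786 × 0.4857 + 0.1000 × 0.5143 = 0.37816602 + 0.05143000 = 0.42959602
  P(H|E) = 0.37816602 / 0.42959602 = 0.8803

Update 2:
  P(E) = 0.7786 × 0.8803 + 0.1000 × 0.1197 = 0.68540158 + 0.01197000 = 0.69737158
  P(H|E) = 0.68540158 / 0.69737158 = 0.9828

Final posterior: 0.9828


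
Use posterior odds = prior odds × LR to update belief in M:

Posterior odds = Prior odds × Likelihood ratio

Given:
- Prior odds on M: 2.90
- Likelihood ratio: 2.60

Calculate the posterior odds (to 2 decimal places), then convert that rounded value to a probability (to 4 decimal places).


Step 1: Calculate posterior odds
Posterior odds = Prior odds × LR
               = 2.90 × 2.60
               = 7.54

Step 2: Convert to probability
P(M|E) = Posterior odds / (1 + Posterior odds)
       = 7.54 / (1 + 7.54)
       = 7.54 / 8.54
       = 0.8829

The evidence increased P(M) from 0.7436 to 0.8829.


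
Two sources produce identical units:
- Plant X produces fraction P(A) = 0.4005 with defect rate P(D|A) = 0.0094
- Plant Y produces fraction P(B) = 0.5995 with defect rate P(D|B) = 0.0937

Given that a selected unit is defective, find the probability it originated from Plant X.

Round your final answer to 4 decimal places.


Let A = from Plant X, D = defective

Given:
- P(A) = 0.4005, P(B) = 0.5995
- P(D|A) = 0.0094, P(D|B) = 0.0937

Step 1: Find P(D)
P(D) = P(D|A)P(A) + P(D|B)P(B)
     = 0.0094 × 0.4005 + 0.0937 × 0.5995
     = 0.00376470 + 0.05617315
     = 0.05993785

Step 2: Apply Bayes' theorem
P(A|D) = P(D|A)P(A) / P(D)
       = 0.00376470 / 0.05993785
       = 0.0628


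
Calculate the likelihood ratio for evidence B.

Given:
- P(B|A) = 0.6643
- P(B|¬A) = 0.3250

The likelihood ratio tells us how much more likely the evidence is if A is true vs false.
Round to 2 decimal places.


Likelihood Ratio (LR) = P(B|A) / P(B|¬A)

LR = 0.6643 / 0.3250
   = 2.04

The evidence is 2.04 times more likely if A is true than if A is false.
Since LR > 1, the evidence supports A over ¬A.


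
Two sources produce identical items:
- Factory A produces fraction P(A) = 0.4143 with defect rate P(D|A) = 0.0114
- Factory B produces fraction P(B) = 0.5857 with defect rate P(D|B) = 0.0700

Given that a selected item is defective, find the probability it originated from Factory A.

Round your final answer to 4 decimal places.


Let A = from Factory A, D = defective

Given:
- P(A) = 0.4143, P(B) = 0.5857
- P(D|A) = 0.0114, P(D|B) = 0.0700

Step 1: Find P(D)
P(D) = P(D|A)P(A) + P(D|B)P(B)
     = 0.0114 × 0.4143 + 0.0700 × 0.5857
     = 0.00472302 + 0.04099900
     = 0.04572202

Step 2: Apply Bayes' theorem
P(A|D) = P(D|A)P(A) / P(D)
       = 0.00472302 / 0.04572202
       = 0.1033


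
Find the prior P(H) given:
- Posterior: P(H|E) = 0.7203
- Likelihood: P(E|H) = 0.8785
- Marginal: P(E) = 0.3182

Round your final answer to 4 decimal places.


From Bayes' theorem: P(H|E) = P(E|H) × P(H) / P(E)

Rearranging for P(H):
P(H) = P(H|E) × P(E) / P(E|H)
     = 0.7203 × 0.3182 / 0.8785
     = 0.22919946 / 0.8785
     = 0.2609


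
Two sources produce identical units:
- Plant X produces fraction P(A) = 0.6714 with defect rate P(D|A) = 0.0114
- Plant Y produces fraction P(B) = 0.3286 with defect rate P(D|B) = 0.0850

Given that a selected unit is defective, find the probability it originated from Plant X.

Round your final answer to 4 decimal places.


Let A = from Plant X, D = defective

Given:
- P(A) = 0.6714, P(B) = 0.3286
- P(D|A) = 0.0114, P(D|B) = 0.0850

Step 1: Find P(D)
P(D) = P(D|A)P(A) + P(D|B)P(B)
     = 0.0114 × 0.6714 + 0.0850 × 0.3286
     = 0.00765396 + 0.02793100
     = 0.03558496

Step 2: Apply Bayes' theorem
P(A|D) = P(D|A)P(A) / P(D)
       = 0.00765396 / 0.03558496
       = 0.2151


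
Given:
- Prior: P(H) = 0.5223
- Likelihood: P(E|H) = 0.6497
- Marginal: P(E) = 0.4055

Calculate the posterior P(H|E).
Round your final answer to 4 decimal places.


Using Bayes' theorem:

P(H|E) = P(E|H) × P(H) / P(E)
       = 0.6497 × 0.5223 / 0.4055
       = 0.33933831 / 0.4055
       = 0.8368

The evidence strengthens our belief in H.
Prior: 0.5223 → Posterior: 0.8368


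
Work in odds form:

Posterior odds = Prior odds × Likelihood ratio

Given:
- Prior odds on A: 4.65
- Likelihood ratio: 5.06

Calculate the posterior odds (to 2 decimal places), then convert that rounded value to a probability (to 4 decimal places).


Step 1: Calculate posterior odds
Posterior odds = Prior odds × LR
               = 4.65 × 5.06
               = 23.53

Step 2: Convert to probability
P(A|E) = Posterior odds / (1 + Posterior odds)
       = 23.53 / (1 + 23.53)
       = 23.53 / 24.53
       = 0.9592

The evidence increased P(A) from 0.8230 to 0.9592.


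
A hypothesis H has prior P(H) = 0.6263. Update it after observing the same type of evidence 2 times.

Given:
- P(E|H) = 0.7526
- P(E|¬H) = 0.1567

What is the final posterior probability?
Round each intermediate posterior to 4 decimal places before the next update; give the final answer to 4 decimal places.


Sequential Bayesian updating:

Initial prior: P(H) = 0.6263

Update 1:
  P(E) = 0.7526 × 0.6263 + 0.1567 × 0.3737 = 0.47135338 + 0.05855879 = 0.52991217
  P(H|E) = 0.47135338 / 0.52991217 = 0.8895

Update 2:
  P(E) = 0.7526 × 0.8895 + 0.1567 × 0.1105 = 0.66943770 + 0.01731535 = 0.68675305
  P(H|E) = 0.66943770 / 0.68675305 = 0.9748

Final posterior: 0.9748


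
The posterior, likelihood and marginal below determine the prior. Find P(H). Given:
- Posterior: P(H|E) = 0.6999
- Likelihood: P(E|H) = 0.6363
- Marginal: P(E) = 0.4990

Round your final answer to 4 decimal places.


From Bayes' theorem: P(H|E) = P(E|H) × P(H) / P(E)

Rearranging for P(H):
P(H) = P(H|E) × P(E) / P(E|H)
     = 0.6999 × 0.4990 / 0.6363
     = 0.34925010 / 0.6363
     = 0.5489


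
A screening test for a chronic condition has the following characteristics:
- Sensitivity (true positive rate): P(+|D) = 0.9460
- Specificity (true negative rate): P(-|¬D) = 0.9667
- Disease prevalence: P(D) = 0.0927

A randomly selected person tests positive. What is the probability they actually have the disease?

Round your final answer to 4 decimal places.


Let D = has disease, + = positive test

Given:
- P(D) = 0.0927 (prevalence)
- P(+|D) = 0.9460 (sensitivity)
- P(-|¬D) = 0.9667 (specificity)
- P(+|¬D) = 0.0333 (false positive rate = 1 - specificity)

Step 1: Find P(+)
P(+) = P(+|D)P(D) + P(+|¬D)P(¬D)
     = 0.9460 × 0.0927 + 0.0333 × 0.9073
     = 0.08769420 + 0.03021309
     = 0.11790729

Step 2: Apply Bayes' theorem for P(D|+)
P(D|+) = P(+|D)P(D) / P(+)
       = 0.08769420 / 0.11790729
       = 0.7438


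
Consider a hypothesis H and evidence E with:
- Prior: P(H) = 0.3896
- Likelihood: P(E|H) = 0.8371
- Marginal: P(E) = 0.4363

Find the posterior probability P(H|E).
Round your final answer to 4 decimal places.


Using Bayes' theorem:

P(H|E) = P(E|H) × P(H) / P(E)
       = 0.8371 × 0.3896 / 0.4363
       = 0.32613416 / 0.4363
       = 0.7475

The evidence strengthens our belief in H.
Prior: 0.3896 → Posterior: 0.7475


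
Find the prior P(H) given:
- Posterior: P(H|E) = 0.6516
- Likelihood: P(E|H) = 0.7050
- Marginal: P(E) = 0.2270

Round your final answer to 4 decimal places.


From Bayes' theorem: P(H|E) = P(E|H) × P(H) / P(E)

Rearranging for P(H):
P(H) = P(H|E) × P(E) / P(E|H)
     = 0.6516 × 0.2270 / 0.7050
     = 0.14791320 / 0.7050
     = 0.2098


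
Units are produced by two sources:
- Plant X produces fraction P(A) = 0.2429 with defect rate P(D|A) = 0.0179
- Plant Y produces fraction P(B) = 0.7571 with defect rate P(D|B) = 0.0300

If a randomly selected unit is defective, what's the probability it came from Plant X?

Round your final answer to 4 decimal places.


Let A = from Plant X, D = defective

Given:
- P(A) = 0.2429, P(B) = 0.7571
- P(D|A) = 0.0179, P(D|B) = 0.0300

Step 1: Find P(D)
P(D) = P(D|A)P(A) + P(D|B)P(B)
     = 0.0179 × 0.2429 + 0.0300 × 0.7571
     = 0.00434791 + 0.02271300
     = 0.02706091

Step 2: Apply Bayes' theorem
P(A|D) = P(D|A)P(A) / P(D)
       = 0.00434791 / 0.02706091
       = 0.1607


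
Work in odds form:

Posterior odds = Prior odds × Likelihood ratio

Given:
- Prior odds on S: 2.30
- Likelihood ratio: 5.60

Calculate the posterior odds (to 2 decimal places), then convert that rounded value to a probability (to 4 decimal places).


Step 1: Calculate posterior odds
Posterior odds = Prior odds × LR
               = 2.30 × 5.60
               = 12.88

Step 2: Convert to probability
P(S|E) = Posterior odds / (1 + Posterior odds)
       = 12.88 / (1 + 12.88)
       = 12.88 / 13.88
       = 0.9280

The evidence increased P(S) from 0.6970 to 0.9280.


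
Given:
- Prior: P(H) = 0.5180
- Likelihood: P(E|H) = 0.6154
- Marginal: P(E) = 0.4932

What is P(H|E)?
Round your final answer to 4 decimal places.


Using Bayes' theorem:

P(H|E) = P(E|H) × P(H) / P(E)
       = 0.6154 × 0.5180 / 0.4932
       = 0.31877720 / 0.4932
       = 0.6463

The evidence strengthens our belief in H.
Prior: 0.5180 → Posterior: 0.6463


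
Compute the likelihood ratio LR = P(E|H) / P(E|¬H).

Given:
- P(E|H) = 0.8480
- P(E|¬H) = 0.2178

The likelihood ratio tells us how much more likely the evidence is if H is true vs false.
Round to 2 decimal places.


Likelihood Ratio (LR) = P(E|H) / P(E|¬H)

LR = 0.8480 / 0.2178
   = 3.89

The evidence is 3.89 times more likely if H is true than if H is false.
Because LR exceeds 1, E is evidence for H.


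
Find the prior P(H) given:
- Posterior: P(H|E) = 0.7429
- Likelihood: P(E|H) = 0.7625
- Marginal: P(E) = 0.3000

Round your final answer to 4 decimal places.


From Bayes' theorem: P(H|E) = P(E|H) × P(H) / P(E)

Rearranging for P(H):
P(H) = P(H|E) × P(E) / P(E|H)
     = 0.7429 × 0.3000 / 0.7625
     = 0.22287000 / 0.7625
     = 0.2923


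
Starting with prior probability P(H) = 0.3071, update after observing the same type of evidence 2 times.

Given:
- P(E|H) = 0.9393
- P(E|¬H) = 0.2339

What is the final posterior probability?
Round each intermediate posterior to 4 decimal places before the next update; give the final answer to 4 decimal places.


Sequential Bayesian updating:

Initial prior: P(H) = 0.3071

Update 1:
  P(E) = 0.9393 × 0.3071 + 0.2339 × 0.6929 = 0.28845903 + 0.16206931 = 0.45052834
  P(H|E) = 0.28845903 / 0.45052834 = 0.6403

Update 2:
  P(E) = 0.9393 × 0.6403 + 0.2339 × 0.3597 = 0.60143379 + 0.08413383 = 0.68556762
  P(H|E) = 0.60143379 / 0.68556762 = 0.8773

Final posterior: 0.8773


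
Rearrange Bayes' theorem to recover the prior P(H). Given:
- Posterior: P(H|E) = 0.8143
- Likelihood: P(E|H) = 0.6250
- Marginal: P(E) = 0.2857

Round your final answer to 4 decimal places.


From Bayes' theorem: P(H|E) = P(E|H) × P(H) / P(E)

Rearranging for P(H):
P(H) = P(H|E) × P(E) / P(E|H)
     = 0.8143 × 0.2857 / 0.6250
     = 0.23264551 / 0.6250
     = 0.3722


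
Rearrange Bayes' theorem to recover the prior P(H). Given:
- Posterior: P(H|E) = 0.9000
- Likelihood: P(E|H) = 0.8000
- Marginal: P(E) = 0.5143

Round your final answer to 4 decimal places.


From Bayes' theorem: P(H|E) = P(E|H) × P(H) / P(E)

Rearranging for P(H):
P(H) = P(H|E) × P(E) / P(E|H)
     = 0.9000 × 0.5143 / 0.8000
     = 0.46287000 / 0.8000
     = 0.5786


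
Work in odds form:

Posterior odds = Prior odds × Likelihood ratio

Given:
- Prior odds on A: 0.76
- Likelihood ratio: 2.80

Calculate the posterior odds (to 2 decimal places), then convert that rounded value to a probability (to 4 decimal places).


Step 1: Calculate posterior odds
Posterior odds = Prior odds × LR
               = 0.76 × 2.80
               = 2.13

Step 2: Convert to probability
P(A|E) = Posterior odds / (1 + Posterior odds)
       = 2.13 / (1 + 2.13)
       = 2.13 / 3.13
       = 0.6805

The evidence increased P(A) from 0.4318 to 0.6805.


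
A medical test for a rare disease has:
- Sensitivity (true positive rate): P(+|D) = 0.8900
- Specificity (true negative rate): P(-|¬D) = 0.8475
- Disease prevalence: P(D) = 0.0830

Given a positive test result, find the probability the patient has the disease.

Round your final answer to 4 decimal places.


Let D = has disease, + = positive test

Given:
- P(D) = 0.0830 (prevalence)
- P(+|D) = 0.8900 (sensitivity)
- P(-|¬D) = 0.8475 (specificity)
- P(+|¬D) = 0.1525 (false positive rate = 1 - specificity)

Step 1: Find P(+)
P(+) = P(+|D)P(D) + P(+|¬D)P(¬D)
     = 0.8900 × 0.0830 + 0.1525 × 0.9170
     = 0.07387000 + 0.13984250
     = 0.21371250

Step 2: Apply Bayes' theorem for P(D|+)
P(D|+) = P(+|D)P(D) / P(+)
       = 0.07387000 / 0.21371250
       = 0.3457


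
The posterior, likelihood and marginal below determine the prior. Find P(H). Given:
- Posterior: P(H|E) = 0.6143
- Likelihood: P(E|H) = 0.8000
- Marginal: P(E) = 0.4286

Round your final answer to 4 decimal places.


From Bayes' theorem: P(H|E) = P(E|H) × P(H) / P(E)

Rearranging for P(H):
P(H) = P(H|E) × P(E) / P(E|H)
     = 0.6143 × 0.4286 / 0.8000
     = 0.26328898 / 0.8000
     = 0.3291


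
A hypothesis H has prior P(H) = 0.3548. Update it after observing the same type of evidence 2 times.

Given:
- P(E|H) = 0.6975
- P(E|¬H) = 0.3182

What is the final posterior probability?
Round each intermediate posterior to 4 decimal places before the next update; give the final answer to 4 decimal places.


Sequential Bayesian updating:

Initial prior: P(H) = 0.3548

Update 1:
  P(E) = 0.6975 × 0.3548 + 0.3182 × 0.6452 = 0.24747300 + 0.20530264 = 0.45277564
  P(H|E) = 0.24747300 / 0.45277564 = 0.5466

Update 2:
  P(E) = 0.6975 × 0.5466 + 0.3182 × 0.4534 = 0.38125350 + 0.14427188 = 0.52552538
  P(H|E) = 0.38125350 / 0.52552538 = 0.7255

Final posterior: 0.7255


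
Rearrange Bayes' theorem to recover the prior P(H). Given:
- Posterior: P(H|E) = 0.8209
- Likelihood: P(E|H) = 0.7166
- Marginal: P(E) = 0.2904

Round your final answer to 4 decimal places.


From Bayes' theorem: P(H|E) = P(E|H) × P(H) / P(E)

Rearranging for P(H):
P(H) = P(H|E) × P(E) / P(E|H)
     = 0.8209 × 0.2904 / 0.7166
     = 0.23838936 / 0.7166
     = 0.3327


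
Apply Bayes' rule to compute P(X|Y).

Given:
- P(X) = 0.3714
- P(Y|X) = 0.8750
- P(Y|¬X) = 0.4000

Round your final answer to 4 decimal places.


Bayes' theorem: P(X|Y) = P(Y|X) × P(X) / P(Y)

Step 1: Calculate P(Y) using law of total probability
P(Y) = P(Y|X)P(X) + P(Y|¬X)P(¬X)
     = 0.8750 × 0.3714 + 0.4000 × 0.6286
     = 0.32497500 + 0.25144000
     = 0.57641500

Step 2: Apply Bayes' theorem
P(X|Y) = P(Y|X) × P(X) / P(Y)
       = 0.32497500 / 0.57641500
       = 0.5638


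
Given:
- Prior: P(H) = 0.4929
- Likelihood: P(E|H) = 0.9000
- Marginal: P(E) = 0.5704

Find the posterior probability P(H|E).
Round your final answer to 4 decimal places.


Using Bayes' theorem:

P(H|E) = P(E|H) × P(H) / P(E)
       = 0.9000 × 0.4929 / 0.5704
       = 0.44361000 / 0.5704
       = 0.7777

The evidence strengthens our belief in H.
Prior: 0.4929 → Posterior: 0.7777


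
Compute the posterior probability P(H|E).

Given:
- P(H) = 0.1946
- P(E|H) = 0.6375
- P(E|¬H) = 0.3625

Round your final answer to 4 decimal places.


Bayes' theorem: P(H|E) = P(E|H) × P(H) / P(E)

Step 1: Calculate P(E) using law of total probability
P(E) = P(E|H)P(H) + P(E|¬H)P(¬H)
     = 0.6375 × 0.1946 + 0.3625 × 0.8054
     = 0.12405750 + 0.29195750
     = 0.41601500

Step 2: Apply Bayes' theorem
P(H|E) = P(E|H) × P(H) / P(E)
       = 0.12405750 / 0.41601500
       = 0.2982


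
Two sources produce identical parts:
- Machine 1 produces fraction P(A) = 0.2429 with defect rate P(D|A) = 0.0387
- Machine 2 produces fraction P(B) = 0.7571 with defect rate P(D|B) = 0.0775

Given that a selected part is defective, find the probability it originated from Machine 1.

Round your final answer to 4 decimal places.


Let A = from Machine 1, D = defective

Given:
- P(A) = 0.2429, P(B) = 0.7571
- P(D|A) = 0.0387, P(D|B) = 0.0775

Step 1: Find P(D)
P(D) = P(D|A)P(A) + P(D|B)P(B)
     = 0.0387 × 0.2429 + 0.0775 × 0.7571
     = 0.00940023 + 0.05867525
     = 0.06807548

Step 2: Apply Bayes' theorem
P(A|D) = P(D|A)P(A) / P(D)
       = 0.00940023 / 0.06807548
       = 0.1381


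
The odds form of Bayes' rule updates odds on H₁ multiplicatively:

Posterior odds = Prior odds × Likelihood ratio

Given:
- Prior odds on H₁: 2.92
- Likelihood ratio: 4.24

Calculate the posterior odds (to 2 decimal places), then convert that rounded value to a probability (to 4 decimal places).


Step 1: Calculate posterior odds
Posterior odds = Prior odds × LR
               = 2.92 × 4.24
               = 12.38

Step 2: Convert to probability
P(H₁|E) = Posterior odds / (1 + Posterior odds)
       = 12.38 / (1 + 12.38)
       = 12.38 / 13.38
       = 0.9253

The evidence increased P(H₁) from 0.7449 to 0.9253.


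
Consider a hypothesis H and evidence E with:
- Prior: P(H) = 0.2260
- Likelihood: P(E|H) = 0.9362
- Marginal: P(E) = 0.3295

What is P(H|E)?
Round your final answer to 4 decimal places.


Using Bayes' theorem:

P(H|E) = P(E|H) × P(H) / P(E)
       = 0.9362 × 0.2260 / 0.3295
       = 0.21158120 / 0.3295
       = 0.6421

The evidence strengthens our belief in H.
Prior: 0.2260 → Posterior: 0.6421


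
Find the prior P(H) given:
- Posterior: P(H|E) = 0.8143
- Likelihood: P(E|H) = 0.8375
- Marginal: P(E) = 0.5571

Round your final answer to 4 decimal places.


From Bayes' theorem: P(H|E) = P(E|H) × P(H) / P(E)

Rearranging for P(H):
P(H) = P(H|E) × P(E) / P(E|H)
     = 0.8143 × 0.5571 / 0.8375
     = 0.45364653 / 0.8375
     = 0.5417


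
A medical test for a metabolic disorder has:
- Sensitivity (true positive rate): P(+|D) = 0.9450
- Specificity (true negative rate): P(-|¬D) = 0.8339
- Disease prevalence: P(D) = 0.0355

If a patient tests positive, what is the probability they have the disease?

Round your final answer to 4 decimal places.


Let D = has disease, + = positive test

Given:
- P(D) = 0.0355 (prevalence)
- P(+|D) = 0.9450 (sensitivity)
- P(-|¬D) = 0.8339 (specificity)
- P(+|¬D) = 0.1661 (false positive rate = 1 - specificity)

Step 1: Find P(+)
P(+) = P(+|D)P(D) + P(+|¬D)P(¬D)
     = 0.9450 × 0.0355 + 0.1661 × 0.9645
     = 0.03354750 + 0.16020345
     = 0.19375095

Step 2: Apply Bayes' theorem for P(D|+)
P(D|+) = P(+|D)P(D) / P(+)
       = 0.03354750 / 0.19375095
       = 0.1731


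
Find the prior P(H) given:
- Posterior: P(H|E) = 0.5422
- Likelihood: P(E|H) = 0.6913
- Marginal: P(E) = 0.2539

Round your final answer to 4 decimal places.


From Bayes' theorem: P(H|E) = P(E|H) × P(H) / P(E)

Rearranging for P(H):
P(H) = P(H|E) × P(E) / P(E|H)
     = 0.5422 × 0.2539 / 0.6913
     = 0.13766458 / 0.6913
     = 0.1991


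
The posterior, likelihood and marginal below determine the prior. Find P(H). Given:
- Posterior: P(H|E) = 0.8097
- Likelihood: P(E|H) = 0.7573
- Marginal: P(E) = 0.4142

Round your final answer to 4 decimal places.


From Bayes' theorem: P(H|E) = P(E|H) × P(H) / P(E)

Rearranging for P(H):
P(H) = P(H|E) × P(E) / P(E|H)
     = 0.8097 × 0.4142 / 0.7573
     = 0.33537774 / 0.7573
     = 0.4429


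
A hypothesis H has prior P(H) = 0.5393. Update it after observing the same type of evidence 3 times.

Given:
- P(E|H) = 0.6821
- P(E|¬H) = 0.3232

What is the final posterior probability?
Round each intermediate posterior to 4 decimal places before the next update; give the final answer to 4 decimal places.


Sequential Bayesian updating:

Initial prior: P(H) = 0.5393

Update 1:
  P(E) = 0.6821 × 0.5393 + 0.3232 × 0.4607 = 0.36785653 + 0.14889824 = 0.51675477
  P(H|E) = 0.36785653 / 0.51675477 = 0.7119

Update 2:
  P(E) = 0.6821 × 0.7119 + 0.3232 × 0.2881 = 0.48558699 + 0.09311392 = 0.57870091
  P(H|E) = 0.48558699 / 0.57870091 = 0.8391

Update 3:
  P(E) = 0.6821 × 0.8391 + 0.3232 × 0.1609 = 0.57235011 + 0.05200288 = 0.62435299
  P(H|E) = 0.57235011 / 0.62435299 = 0.9167

Final posterior: 0.9167


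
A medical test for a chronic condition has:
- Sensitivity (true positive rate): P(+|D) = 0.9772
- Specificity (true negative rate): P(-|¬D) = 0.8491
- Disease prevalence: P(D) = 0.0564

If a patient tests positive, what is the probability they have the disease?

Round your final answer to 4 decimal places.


Let D = has disease, + = positive test

Given:
- P(D) = 0.0564 (prevalence)
- P(+|D) = 0.9772 (sensitivity)
- P(-|¬D) = 0.8491 (specificity)
- P(+|¬D) = 0.1509 (false positive rate = 1 - specificity)

Step 1: Find P(+)
P(+) = P(+|D)P(D) + P(+|¬D)P(¬D)
     = 0.9772 × 0.0564 + 0.1509 × 0.9436
     = 0.05511408 + 0.14238924
     = 0.19750332

Step 2: Apply Bayes' theorem for P(D|+)
P(D|+) = P(+|D)P(D) / P(+)
       = 0.05511408 / 0.19750332
       = 0.2791


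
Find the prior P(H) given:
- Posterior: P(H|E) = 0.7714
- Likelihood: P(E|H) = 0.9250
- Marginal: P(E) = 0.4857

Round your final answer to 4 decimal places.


From Bayes' theorem: P(H|E) = P(E|H) × P(H) / P(E)

Rearranging for P(H):
P(H) = P(H|E) × P(E) / P(E|H)
     = 0.7714 × 0.4857 / 0.9250
     = 0.37466898 / 0.9250
     = 0.4050


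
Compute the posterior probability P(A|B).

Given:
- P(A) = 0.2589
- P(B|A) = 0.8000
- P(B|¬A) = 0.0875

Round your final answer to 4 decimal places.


Bayes' theorem: P(A|B) = P(B|A) × P(A) / P(B)

Step 1: Calculate P(B) using law of total probability
P(B) = P(B|A)P(A) + P(B|¬A)P(¬A)
     = 0.8000 × 0.2589 + 0.0875 × 0.7411
     = 0.20712000 + 0.06484625
     = 0.27196625

Step 2: Apply Bayes' theorem
P(A|B) = P(B|A) × P(A) / P(B)
       = 0.20712000 / 0.27196625
       = 0.7616


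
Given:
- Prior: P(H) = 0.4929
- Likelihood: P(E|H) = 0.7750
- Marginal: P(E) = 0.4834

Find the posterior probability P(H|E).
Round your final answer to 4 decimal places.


Using Bayes' theorem:

P(H|E) = P(E|H) × P(H) / P(E)
       = 0.7750 × 0.4929 / 0.4834
       = 0.38199750 / 0.4834
       = 0.7902

The evidence strengthens our belief in H.
Prior: 0.4929 → Posterior: 0.7902


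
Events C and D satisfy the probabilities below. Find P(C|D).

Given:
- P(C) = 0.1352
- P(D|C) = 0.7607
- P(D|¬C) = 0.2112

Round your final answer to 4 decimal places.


Bayes' theorem: P(C|D) = P(D|C) × P(C) / P(D)

Step 1: Calculate P(D) using law of total probability
P(D) = P(D|C)P(C) + P(D|¬C)P(¬C)
     = 0.7607 × 0.1352 + 0.2112 × 0.8648
     = 0.10284664 + 0.18264576
     = 0.28549240

Step 2: Apply Bayes' theorem
P(C|D) = P(D|C) × P(C) / P(D)
       = 0.10284664 / 0.28549240
       = 0.3602


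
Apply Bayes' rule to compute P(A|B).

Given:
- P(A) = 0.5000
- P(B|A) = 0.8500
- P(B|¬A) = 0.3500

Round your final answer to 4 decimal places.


Bayes' theorem: P(A|B) = P(B|A) × P(A) / P(B)

Step 1: Calculate P(B) using law of total probability
P(B) = P(B|A)P(A) + P(B|¬A)P(¬A)
     = 0.8500 × 0.5000 + 0.3500 × 0.5000
     = 0.42500000 + 0.17500000
     = 0.60000000

Step 2: Apply Bayes' theorem
P(A|B) = P(B|A) × P(A) / P(B)
       = 0.42500000 / 0.60000000
       = 0.7083


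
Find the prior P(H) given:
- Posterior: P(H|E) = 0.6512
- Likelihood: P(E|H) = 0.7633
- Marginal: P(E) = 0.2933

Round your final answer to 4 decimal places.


From Bayes' theorem: P(H|E) = P(E|H) × P(H) / P(E)

Rearranging for P(H):
P(H) = P(H|E) × P(E) / P(E|H)
     = 0.6512 × 0.2933 / 0.7633
     = 0.19099696 / 0.7633
     = 0.2502


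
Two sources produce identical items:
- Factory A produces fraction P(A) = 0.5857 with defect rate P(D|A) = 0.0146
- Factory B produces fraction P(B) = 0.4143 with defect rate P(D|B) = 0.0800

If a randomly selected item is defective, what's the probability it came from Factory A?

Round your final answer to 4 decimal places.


Let A = from Factory A, D = defective

Given:
- P(A) = 0.5857, P(B) = 0.4143
- P(D|A) = 0.0146, P(D|B) = 0.0800

Step 1: Find P(D)
P(D) = P(D|A)P(A) + P(D|B)P(B)
     = 0.0146 × 0.5857 + 0.0800 × 0.4143
     = 0.00855122 + 0.03314400
     = 0.04169522

Step 2: Apply Bayes' theorem
P(A|D) = P(D|A)P(A) / P(D)
       = 0.00855122 / 0.04169522
       = 0.2051


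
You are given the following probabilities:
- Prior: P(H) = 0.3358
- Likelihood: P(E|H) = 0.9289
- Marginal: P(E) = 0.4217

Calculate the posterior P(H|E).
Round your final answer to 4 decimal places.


Using Bayes' theorem:

P(H|E) = P(E|H) × P(H) / P(E)
       = 0.9289 × 0.3358 / 0.4217
       = 0.31192462 / 0.4217
       = 0.7397

The evidence strengthens our belief in H.
Prior: 0.3358 → Posterior: 0.7397


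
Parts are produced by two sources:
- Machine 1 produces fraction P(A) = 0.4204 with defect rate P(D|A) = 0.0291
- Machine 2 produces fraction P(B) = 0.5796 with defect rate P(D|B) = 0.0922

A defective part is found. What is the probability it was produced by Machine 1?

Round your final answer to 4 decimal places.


Let A = from Machine 1, D = defective

Given:
- P(A) = 0.4204, P(B) = 0.5796
- P(D|A) = 0.0291, P(D|B) = 0.0922

Step 1: Find P(D)
P(D) = P(D|A)P(A) + P(D|B)P(B)
     = 0.0291 × 0.4204 + 0.0922 × 0.5796
     = 0.01223364 + 0.05343912
     = 0.06567276

Step 2: Apply Bayes' theorem
P(A|D) = P(D|A)P(A) / P(D)
       = 0.01223364 / 0.06567276
       = 0.1863


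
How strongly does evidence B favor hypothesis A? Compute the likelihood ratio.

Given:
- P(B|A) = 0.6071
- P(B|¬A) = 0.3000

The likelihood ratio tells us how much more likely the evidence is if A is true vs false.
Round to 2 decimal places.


Likelihood Ratio (LR) = P(B|A) / P(B|¬A)

LR = 0.6071 / 0.3000
   = 2.02

The evidence is 2.02 times more likely if A is true than if A is false.
LR > 1, so observing B raises the odds in favor of A.


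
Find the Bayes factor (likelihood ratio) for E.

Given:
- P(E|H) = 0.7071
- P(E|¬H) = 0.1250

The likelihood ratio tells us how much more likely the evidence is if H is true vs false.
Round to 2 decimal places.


Likelihood Ratio (LR) = P(E|H) / P(E|¬H)

LR = 0.7071 / 0.1250
   = 5.66

The evidence is 5.66 times more likely if H is true than if H is false.
Since LR > 1, the evidence supports H over ¬H.


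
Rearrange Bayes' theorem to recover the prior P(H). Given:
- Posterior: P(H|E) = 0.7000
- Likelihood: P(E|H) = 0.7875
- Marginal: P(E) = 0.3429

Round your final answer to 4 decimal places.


From Bayes' theorem: P(H|E) = P(E|H) × P(H) / P(E)

Rearranging for P(H):
P(H) = P(H|E) × P(E) / P(E|H)
     = 0.7000 × 0.3429 / 0.7875
     = 0.24003000 / 0.7875
     = 0.3048


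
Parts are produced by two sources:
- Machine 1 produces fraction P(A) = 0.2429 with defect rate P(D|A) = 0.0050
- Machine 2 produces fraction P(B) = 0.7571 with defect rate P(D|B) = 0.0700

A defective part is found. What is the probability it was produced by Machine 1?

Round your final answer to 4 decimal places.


Let A = from Machine 1, D = defective

Given:
- P(A) = 0.2429, P(B) = 0.7571
- P(D|A) = 0.0050, P(D|B) = 0.0700

Step 1: Find P(D)
P(D) = P(D|A)P(A) + P(D|B)P(B)
     = 0.0050 × 0.2429 + 0.0700 × 0.7571
     = 0.00121450 + 0.05299700
     = 0.05421150

Step 2: Apply Bayes' theorem
P(A|D) = P(D|A)P(A) / P(D)
       = 0.00121450 / 0.05421150
       = 0.0224


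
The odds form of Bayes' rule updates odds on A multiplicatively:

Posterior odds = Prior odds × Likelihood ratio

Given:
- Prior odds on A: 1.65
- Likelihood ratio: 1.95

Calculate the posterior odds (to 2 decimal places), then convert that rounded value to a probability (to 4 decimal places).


Step 1: Calculate posterior odds
Posterior odds = Prior odds × LR
               = 1.65 × 1.95
               = 3.22

Step 2: Convert to probability
P(A|E) = Posterior odds / (1 + Posterior odds)
       = 3.22 / (1 + 3.22)
       = 3.22 / 4.22
       = 0.7630

The evidence increased P(A) from 0.6226 to 0.7630.


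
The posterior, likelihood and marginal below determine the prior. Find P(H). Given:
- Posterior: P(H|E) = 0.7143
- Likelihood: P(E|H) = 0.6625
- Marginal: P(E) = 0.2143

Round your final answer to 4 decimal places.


From Bayes' theorem: P(H|E) = P(E|H) × P(H) / P(E)

Rearranging for P(H):
P(H) = P(H|E) × P(E) / P(E|H)
     = 0.7143 × 0.2143 / 0.6625
     = 0.15307449 / 0.6625
     = 0.2311


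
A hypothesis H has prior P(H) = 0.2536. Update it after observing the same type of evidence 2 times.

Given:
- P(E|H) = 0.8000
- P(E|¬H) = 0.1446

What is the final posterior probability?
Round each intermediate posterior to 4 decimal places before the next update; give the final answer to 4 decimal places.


Sequential Bayesian updating:

Initial prior: P(H) = 0.2536

Update 1:
  P(E) = 0.8000 × 0.2536 + 0.1446 × 0.7464 = 0.20288000 + 0.10792944 = 0.31080944
  P(H|E) = 0.20288000 / 0.31080944 = 0.6527

Update 2:
  P(E) = 0.8000 × 0.6527 + 0.1446 × 0.3473 = 0.52216000 + 0.05021958 = 0.57237958
  P(H|E) = 0.52216000 / 0.57237958 = 0.9123

Final posterior: 0.9123


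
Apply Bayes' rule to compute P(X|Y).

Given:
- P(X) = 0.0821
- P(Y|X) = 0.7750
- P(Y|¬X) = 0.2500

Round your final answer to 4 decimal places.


Bayes' theorem: P(X|Y) = P(Y|X) × P(X) / P(Y)

Step 1: Calculate P(Y) using law of total probability
P(Y) = P(Y|X)P(X) + P(Y|¬X)P(¬X)
     = 0.7750 × 0.0821 + 0.2500 × 0.9179
     = 0.06362750 + 0.22947500
     = 0.29310250

Step 2: Apply Bayes' theorem
P(X|Y) = P(Y|X) × P(X) / P(Y)
       = 0.06362750 / 0.29310250
       = 0.2171


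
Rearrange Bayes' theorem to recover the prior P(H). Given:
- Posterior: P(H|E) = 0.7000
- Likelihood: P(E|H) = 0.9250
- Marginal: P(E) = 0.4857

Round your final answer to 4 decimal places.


From Bayes' theorem: P(H|E) = P(E|H) × P(H) / P(E)

Rearranging for P(H):
P(H) = P(H|E) × P(E) / P(E|H)
     = 0.7000 × 0.4857 / 0.9250
     = 0.33999000 / 0.9250
     = 0.3676


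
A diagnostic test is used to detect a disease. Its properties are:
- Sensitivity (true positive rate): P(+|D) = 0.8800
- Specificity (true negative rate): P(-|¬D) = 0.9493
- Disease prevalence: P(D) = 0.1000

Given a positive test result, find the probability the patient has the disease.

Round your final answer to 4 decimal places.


Let D = has disease, + = positive test

Given:
- P(D) = 0.1000 (prevalence)
- P(+|D) = 0.8800 (sensitivity)
- P(-|¬D) = 0.9493 (specificity)
- P(+|¬D) = 0.0507 (false positive rate = 1 - specificity)

Step 1: Find P(+)
P(+) = P(+|D)P(D) + P(+|¬D)P(¬D)
     = 0.8800 × 0.1000 + 0.0507 × 0.9000
     = 0.08800000 + 0.04563000
     = 0.13363000

Step 2: Apply Bayes' theorem for P(D|+)
P(D|+) = P(+|D)P(D) / P(+)
       = 0.08800000 / 0.13363000
       = 0.6585


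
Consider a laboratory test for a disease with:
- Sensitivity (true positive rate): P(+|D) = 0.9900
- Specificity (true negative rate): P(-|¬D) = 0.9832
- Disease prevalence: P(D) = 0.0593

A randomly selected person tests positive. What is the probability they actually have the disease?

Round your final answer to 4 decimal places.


Let D = has disease, + = positive test

Given:
- P(D) = 0.0593 (prevalence)
- P(+|D) = 0.9900 (sensitivity)
- P(-|¬D) = 0.9832 (specificity)
- P(+|¬D) = 0.0168 (false positive rate = 1 - specificity)

Step 1: Find P(+)
P(+) = P(+|D)P(D) + P(+|¬D)P(¬D)
     = 0.9900 × 0.0593 + 0.0168 × 0.9407
     = 0.05870700 + 0.01580376
     = 0.07451076

Step 2: Apply Bayes' theorem for P(D|+)
P(D|+) = P(+|D)P(D) / P(+)
       = 0.05870700 / 0.07451076
       = 0.7879


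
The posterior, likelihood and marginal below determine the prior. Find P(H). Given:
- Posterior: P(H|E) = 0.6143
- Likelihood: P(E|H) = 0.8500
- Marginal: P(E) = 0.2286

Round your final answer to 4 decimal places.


From Bayes' theorem: P(H|E) = P(E|H) × P(H) / P(E)

Rearranging for P(H):
P(H) = P(H|E) × P(E) / P(E|H)
     = 0.6143 × 0.2286 / 0.8500
     = 0.14042898 / 0.8500
     = 0.1652


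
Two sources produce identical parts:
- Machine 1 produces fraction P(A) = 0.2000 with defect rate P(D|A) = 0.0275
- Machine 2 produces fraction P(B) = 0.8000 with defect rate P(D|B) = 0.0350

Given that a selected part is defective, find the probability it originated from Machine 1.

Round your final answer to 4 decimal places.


Let A = from Machine 1, D = defective

Given:
- P(A) = 0.2000, P(B) = 0.8000
- P(D|A) = 0.0275, P(D|B) = 0.0350

Step 1: Find P(D)
P(D) = P(D|A)P(A) + P(D|B)P(B)
     = 0.0275 × 0.2000 + 0.0350 × 0.8000
     = 0.00550000 + 0.02800000
     = 0.03350000

Step 2: Apply Bayes' theorem
P(A|D) = P(D|A)P(A) / P(D)
       = 0.00550000 / 0.03350000
       = 0.1642


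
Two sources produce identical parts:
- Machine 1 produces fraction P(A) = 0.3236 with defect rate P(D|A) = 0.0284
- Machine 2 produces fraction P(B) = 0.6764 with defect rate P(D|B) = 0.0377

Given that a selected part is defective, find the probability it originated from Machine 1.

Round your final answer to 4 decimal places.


Let A = from Machine 1, D = defective

Given:
- P(A) = 0.3236, P(B) = 0.6764
- P(D|A) = 0.0284, P(D|B) = 0.0377

Step 1: Find P(D)
P(D) = P(D|A)P(A) + P(D|B)P(B)
     = 0.0284 × 0.3236 + 0.0377 × 0.6764
     = 0.00919024 + 0.02550028
     = 0.03469052

Step 2: Apply Bayes' theorem
P(A|D) = P(D|A)P(A) / P(D)
       = 0.00919024 / 0.03469052
       = 0.2649


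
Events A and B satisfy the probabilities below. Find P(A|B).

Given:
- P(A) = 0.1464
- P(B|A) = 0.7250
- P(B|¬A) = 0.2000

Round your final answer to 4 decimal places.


Bayes' theorem: P(A|B) = P(B|A) × P(A) / P(B)

Step 1: Calculate P(B) using law of total probability
P(B) = P(B|A)P(A) + P(B|¬A)P(¬A)
     = 0.7250 × 0.1464 + 0.2000 × 0.8536
     = 0.10614000 + 0.17072000
     = 0.27686000

Step 2: Apply Bayes' theorem
P(A|B) = P(B|A) × P(A) / P(B)
       = 0.10614000 / 0.27686000
       = 0.3834


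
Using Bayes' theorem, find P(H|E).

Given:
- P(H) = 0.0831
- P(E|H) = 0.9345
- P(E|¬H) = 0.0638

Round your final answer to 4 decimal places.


Bayes' theorem: P(H|E) = P(E|H) × P(H) / P(E)

Step 1: Calculate P(E) using law of total probability
P(E) = P(E|H)P(H) + P(E|¬H)P(¬H)
     = 0.9345 × 0.0831 + 0.0638 × 0.9169
     = 0.07765695 + 0.05849822
     = 0.13615517

Step 2: Apply Bayes' theorem
P(H|E) = P(E|H) × P(H) / P(E)
       = 0.07765695 / 0.13615517
       = 0.5704


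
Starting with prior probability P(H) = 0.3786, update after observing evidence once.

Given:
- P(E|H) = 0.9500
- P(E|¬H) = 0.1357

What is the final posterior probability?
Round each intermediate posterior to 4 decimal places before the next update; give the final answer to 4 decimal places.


Sequential Bayesian updating:

Initial prior: P(H) = 0.3786

Update 1:
  P(E) = 0.9500 × 0.3786 + 0.1357 × 0.6214 = 0.35967000 + 0.08432398 = 0.44399398
  P(H|E) = 0.35967000 / 0.44399398 = 0.8101

Final posterior: 0.8101


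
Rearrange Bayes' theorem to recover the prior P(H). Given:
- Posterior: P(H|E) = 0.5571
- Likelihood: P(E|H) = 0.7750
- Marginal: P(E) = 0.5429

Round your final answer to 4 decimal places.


From Bayes' theorem: P(H|E) = P(E|H) × P(H) / P(E)

Rearranging for P(H):
P(H) = P(H|E) × P(E) / P(E|H)
     = 0.5571 × 0.5429 / 0.7750
     = 0.30244959 / 0.7750
     = 0.3903


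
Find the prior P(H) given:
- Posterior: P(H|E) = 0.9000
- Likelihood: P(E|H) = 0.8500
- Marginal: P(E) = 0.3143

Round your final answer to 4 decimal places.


From Bayes' theorem: P(H|E) = P(E|H) × P(H) / P(E)

Rearranging for P(H):
P(H) = P(H|E) × P(E) / P(E|H)
     = 0.9000 × 0.3143 / 0.8500
     = 0.28287000 / 0.8500
     = 0.3328


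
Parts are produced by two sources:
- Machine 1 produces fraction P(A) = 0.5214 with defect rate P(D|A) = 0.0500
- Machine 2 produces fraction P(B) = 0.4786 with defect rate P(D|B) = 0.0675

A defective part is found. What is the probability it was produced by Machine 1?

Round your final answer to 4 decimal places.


Let A = from Machine 1, D = defective

Given:
- P(A) = 0.5214, P(B) = 0.4786
- P(D|A) = 0.0500, P(D|B) = 0.0675

Step 1: Find P(D)
P(D) = P(D|A)P(A) + P(D|B)P(B)
     = 0.0500 × 0.5214 + 0.0675 × 0.4786
     = 0.02607000 + 0.03230550
     = 0.05837550

Step 2: Apply Bayes' theorem
P(A|D) = P(D|A)P(A) / P(D)
       = 0.02607000 / 0.05837550
       = 0.4466


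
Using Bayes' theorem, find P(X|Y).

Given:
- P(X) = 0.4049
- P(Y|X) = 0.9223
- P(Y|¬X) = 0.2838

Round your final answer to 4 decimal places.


Bayes' theorem: P(X|Y) = P(Y|X) × P(X) / P(Y)

Step 1: Calculate P(Y) using law of total probability
P(Y) = P(Y|X)P(X) + P(Y|¬X)P(¬X)
     = 0.9223 × 0.4049 + 0.2838 × 0.5951
     = 0.37343927 + 0.16888938
     = 0.54232865

Step 2: Apply Bayes' theorem
P(X|Y) = P(Y|X) × P(X) / P(Y)
       = 0.37343927 / 0.54232865
       = 0.6886


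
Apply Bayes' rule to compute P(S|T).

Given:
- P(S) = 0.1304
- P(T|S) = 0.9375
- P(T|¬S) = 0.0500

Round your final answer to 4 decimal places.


Bayes' theorem: P(S|T) = P(T|S) × P(S) / P(T)

Step 1: Calculate P(T) using law of total probability
P(T) = P(T|S)P(S) + P(T|¬S)P(¬S)
     = 0.9375 × 0.1304 + 0.0500 × 0.8696
     = 0.12225000 + 0.04348000
     = 0.16573000

Step 2: Apply Bayes' theorem
P(S|T) = P(T|S) × P(S) / P(T)
       = 0.12225000 / 0.16573000
       = 0.7376


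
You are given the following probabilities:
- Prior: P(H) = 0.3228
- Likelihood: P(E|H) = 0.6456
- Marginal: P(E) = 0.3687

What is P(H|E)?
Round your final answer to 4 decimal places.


Using Bayes' theorem:

P(H|E) = P(E|H) × P(H) / P(E)
       = 0.6456 × 0.3228 / 0.3687
       = 0.20839968 / 0.3687
       = 0.5652

The evidence strengthens our belief in H.
Prior: 0.3228 → Posterior: 0.5652


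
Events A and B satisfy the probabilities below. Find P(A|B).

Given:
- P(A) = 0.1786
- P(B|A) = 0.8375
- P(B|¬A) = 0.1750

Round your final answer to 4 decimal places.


Bayes' theorem: P(A|B) = P(B|A) × P(A) / P(B)

Step 1: Calculate P(B) using law of total probability
P(B) = P(B|A)P(A) + P(B|¬A)P(¬A)
     = 0.8375 × 0.1786 + 0.1750 × 0.8214
     = 0.14957750 + 0.14374500
     = 0.29332250

Step 2: Apply Bayes' theorem
P(A|B) = P(B|A) × P(A) / P(B)
       = 0.14957750 / 0.29332250
       = 0.5099


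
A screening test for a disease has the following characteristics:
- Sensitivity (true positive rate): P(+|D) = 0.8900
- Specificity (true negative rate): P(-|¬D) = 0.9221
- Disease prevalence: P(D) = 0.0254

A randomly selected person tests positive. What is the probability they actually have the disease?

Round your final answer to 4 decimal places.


Let D = has disease, + = positive test

Given:
- P(D) = 0.0254 (prevalence)
- P(+|D) = 0.8900 (sensitivity)
- P(-|¬D) = 0.9221 (specificity)
- P(+|¬D) = 0.0779 (false positive rate = 1 - specificity)

Step 1: Find P(+)
P(+) = P(+|D)P(D) + P(+|¬D)P(¬D)
     = 0.8900 × 0.0254 + 0.0779 × 0.9746
     = 0.02260600 + 0.07592134
     = 0.09852734

Step 2: Apply Bayes' theorem for P(D|+)
P(D|+) = P(+|D)P(D) / P(+)
       = 0.02260600 / 0.09852734
       = 0.2294
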